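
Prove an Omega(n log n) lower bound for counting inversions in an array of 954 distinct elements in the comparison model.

Decision-tree argument: at any leaf, the comparisons made (with transitivity) must totally order all 954 elements -- otherwise some pair (i,j) is unordered, and an adversary can present two inputs agreeing on every comparison made but with that pair flipped, changing the inversion count by 1, so the leaf's output is wrong on one of them. Hence the tree has >= 954! leaves and height >= log_2(954!) = Omega(n log n). Modified merge sort achieves O(n log n).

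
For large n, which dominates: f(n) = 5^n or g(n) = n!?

g(n) = n! grows faster: n!/5^n -> infinity by Stirling.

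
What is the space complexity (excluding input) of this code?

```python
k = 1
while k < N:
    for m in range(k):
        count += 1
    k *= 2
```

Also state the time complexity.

Space complexity: O(1).
Only a constant amount of auxiliary storage is used; nothing grows with n.
Time complexity: O(n).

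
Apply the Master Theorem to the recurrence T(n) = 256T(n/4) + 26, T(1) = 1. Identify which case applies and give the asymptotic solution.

a=256, b=4, f(n)=26.
log_4(256) = 4 > 0.
Since f(n) = O(n^0) is polynomially smaller than n^4, Case 1 applies.
T(n) = Theta(n^4).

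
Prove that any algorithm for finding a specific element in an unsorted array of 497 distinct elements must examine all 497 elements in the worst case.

Adversary argument: if the algorithm examines fewer than 497 elements, the adversary places the target in an unexamined position. The algorithm cannot distinguish 'not present' from 'in unexamined position'.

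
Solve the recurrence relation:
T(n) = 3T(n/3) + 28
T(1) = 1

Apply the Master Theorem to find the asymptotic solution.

a=3, b=3, f(n)=28. log_3(3) = 1. Case 1 of Master Theorem: T(n) = O(n^1).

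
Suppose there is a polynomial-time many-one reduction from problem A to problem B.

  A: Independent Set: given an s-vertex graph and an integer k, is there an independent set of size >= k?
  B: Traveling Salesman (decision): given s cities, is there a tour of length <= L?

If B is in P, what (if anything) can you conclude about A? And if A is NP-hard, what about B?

A poly-time reduction A <=_p B means any A-instance can be transformed to a B-instance in poly time.
If B is in P: compose the reduction with B's poly-time algorithm to solve A in poly time, so A is in P.
If A is NP-hard: every NP problem reduces to A, which reduces to B; composing reductions, every NP problem reduces to B, so B is NP-hard.
(Here in fact A is NP-complete and B is NP-complete.)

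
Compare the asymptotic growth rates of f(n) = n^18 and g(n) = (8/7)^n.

g(n) = (8/7)^n grows faster: (8/7)^n is exponential with base 8/7 > 1, dominating every polynomial.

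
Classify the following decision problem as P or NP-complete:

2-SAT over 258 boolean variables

This problem is in P: 2-SAT is solvable in linear time via implication-graph SCCs.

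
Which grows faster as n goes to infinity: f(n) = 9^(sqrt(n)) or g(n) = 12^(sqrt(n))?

g(n) = 12^(sqrt(n)) grows faster: ratio is (12/9)^(sqrt(n)) -> infinity since 12/9 > 1.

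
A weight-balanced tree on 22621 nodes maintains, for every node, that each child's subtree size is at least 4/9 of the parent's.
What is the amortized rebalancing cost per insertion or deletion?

With balance ratio 4/9, tree height is O(log_{9/4}(22621)) = O(log n). A rebalance at a node of size s costs O(s) but requires Omega(s) updates in that subtree to retrigger. Summed over the O(log n) ancestors of the touched leaf, amortized rebalancing is O(log n).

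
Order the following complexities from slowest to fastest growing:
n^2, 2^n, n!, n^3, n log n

Ordered by growth rate: n log n < n^2 < n^3 < 2^n < n!.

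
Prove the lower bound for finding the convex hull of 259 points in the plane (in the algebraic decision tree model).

Reduction from sorting: given 259 numbers x_1,...,x_{259}, map x_i to the point (x_i, x_i^2) on the parabola y = x^2. All points are on the convex hull, and walking the hull gives them in sorted x-order. Since sorting requires Omega(n log n), so does planar convex hull.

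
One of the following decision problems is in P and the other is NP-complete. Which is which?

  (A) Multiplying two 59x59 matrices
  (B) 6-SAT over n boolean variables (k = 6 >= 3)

(A) is P: the schoolbook algorithm runs in O(n^3).
(B) is NP-complete: 3-SAT is NP-complete (Cook-Levin); k-SAT for k>=3 reduces from 3-SAT.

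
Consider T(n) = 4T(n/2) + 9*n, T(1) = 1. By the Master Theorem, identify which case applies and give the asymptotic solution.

a=4, b=2, f(n)=9*n.
log_2(4) = 2 > 1.
Since f(n) = O(n^1) is polynomially smaller than n^2, Case 1 applies.
T(n) = Theta(n^2).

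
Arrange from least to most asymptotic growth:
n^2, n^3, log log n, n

Ordered by growth rate: log log n < n < n^2 < n^3.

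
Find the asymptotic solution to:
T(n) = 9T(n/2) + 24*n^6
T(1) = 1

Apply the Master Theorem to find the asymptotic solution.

a=9, b=2, f(n)=24*n^6. log_2(9) = 3.17 < 6. Case 3: T(n) = O(n^6).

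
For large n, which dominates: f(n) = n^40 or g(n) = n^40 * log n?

g(n) = n^40 * log n grows faster: extra log n factor -> infinity.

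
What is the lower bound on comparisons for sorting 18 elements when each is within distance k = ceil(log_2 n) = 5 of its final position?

Partition the 18 positions into floor(n/k) blocks of k = 5 consecutive positions; any permutation within a block keeps every element within k of its final position, so there are at least (k!)^(n/k) distinguishable inputs. Lower bound: log_2((k!)^(n/k)) = (n/k) * log_2(k!) = Theta(n log k); with k = ceil(log_2 n), this is Omega(n log log n).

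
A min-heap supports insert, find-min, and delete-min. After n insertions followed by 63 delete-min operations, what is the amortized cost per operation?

Insert takes O(log n) worst case. Delete-min takes O(log n). Over a sequence of n inserts and 63 delete-mins, total cost is O((n + 63) log n). Amortized per operation: O(log n).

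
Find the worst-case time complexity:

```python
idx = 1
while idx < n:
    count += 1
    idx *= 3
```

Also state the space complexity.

Time complexity: O(log n).
Space complexity: O(1).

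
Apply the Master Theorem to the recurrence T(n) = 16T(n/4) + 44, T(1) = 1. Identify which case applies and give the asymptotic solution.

a=16, b=4, f(n)=44.
log_4(16) = 2 > 0.
Since f(n) = O(n^0) is polynomially smaller than n^2, Case 1 applies.
T(n) = Theta(n^2).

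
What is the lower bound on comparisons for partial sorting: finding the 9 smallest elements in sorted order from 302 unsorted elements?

Finding 9 smallest of 302 in sorted order: Omega(302) to identify the 9 smallest, plus Omega(9 log 9) to sort them. Total: Omega(n + k log k).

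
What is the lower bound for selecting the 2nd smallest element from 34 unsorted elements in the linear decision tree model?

Selecting the 2nd smallest of 34 elements requires Omega(n) comparisons. Every element must be compared at least once. The BFPRT algorithm achieves O(n), making this tight.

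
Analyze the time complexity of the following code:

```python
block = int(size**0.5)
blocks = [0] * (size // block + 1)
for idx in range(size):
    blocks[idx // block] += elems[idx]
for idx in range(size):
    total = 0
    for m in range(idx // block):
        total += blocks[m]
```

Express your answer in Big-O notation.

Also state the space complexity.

Time complexity: O(n * sqrt(n)).
Space complexity: O(sqrt(n)).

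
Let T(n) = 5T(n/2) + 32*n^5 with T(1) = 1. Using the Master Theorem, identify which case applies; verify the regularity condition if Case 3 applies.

a=5, b=2, f(n)=32*n^5.
log_2(5) = 2.322 < 5.
f(n) = Omega(n^(2.322+epsilon)) for some epsilon > 0, so Case 3 is the candidate.
Regularity: a*f(n/b) = 5*32*(n/2)^5 = (5/32)*32*n^5 <= c*f(n) with c = 5/32 < 1. Satisfied.
Case 3: T(n) = Theta(n^5).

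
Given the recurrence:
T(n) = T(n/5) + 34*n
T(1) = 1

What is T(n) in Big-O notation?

Geometric series: 34*n*(1 + 1/5 + 1/5^2 + ...) = O(n). T(n) = O(n).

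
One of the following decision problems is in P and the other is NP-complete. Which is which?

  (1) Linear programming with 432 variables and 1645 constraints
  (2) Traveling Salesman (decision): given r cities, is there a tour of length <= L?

(1) is P: the ellipsoid and interior-point methods run in polynomial time.
(2) is NP-complete: reduces from Hamiltonian Cycle.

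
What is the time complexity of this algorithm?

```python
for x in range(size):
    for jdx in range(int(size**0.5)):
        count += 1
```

Time complexity: O(n * sqrt(n)).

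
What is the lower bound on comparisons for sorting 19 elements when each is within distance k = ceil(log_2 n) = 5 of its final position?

Partition the 19 positions into floor(n/k) blocks of k = 5 consecutive positions; any permutation within a block keeps every element within k of its final position, so there are at least (k!)^(n/k) distinguishable inputs. Lower bound: log_2((k!)^(n/k)) = (n/k) * log_2(k!) = Theta(n log k); with k = ceil(log_2 n), this is Omega(n log log n).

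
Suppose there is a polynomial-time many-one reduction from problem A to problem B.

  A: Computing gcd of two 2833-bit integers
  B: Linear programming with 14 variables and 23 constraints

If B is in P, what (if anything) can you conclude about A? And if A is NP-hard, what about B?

A poly-time reduction A <=_p B means any A-instance can be transformed to a B-instance in poly time.
If B is in P: compose the reduction with B's poly-time algorithm to solve A in poly time, so A is in P.
If A is NP-hard: every NP problem reduces to A, which reduces to B; composing reductions, every NP problem reduces to B, so B is NP-hard.
(Here in fact A is P and B is P.)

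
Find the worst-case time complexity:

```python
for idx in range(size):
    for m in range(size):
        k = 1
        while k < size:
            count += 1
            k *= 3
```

Time complexity: O(n^2 log n).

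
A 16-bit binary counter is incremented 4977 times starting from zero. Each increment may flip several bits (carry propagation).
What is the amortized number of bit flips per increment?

Bit i flips on every 2^i-th increment, so over 4977 increments bit i flips floor(4977/2^i) times. Summing over i: total flips < 2 * 4977. Amortized: < 2 = O(1) per increment.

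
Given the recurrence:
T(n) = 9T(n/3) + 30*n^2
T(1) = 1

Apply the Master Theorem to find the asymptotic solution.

a=9, b=3, f(n)=30*n^2. log_3(9) = 2. Case 2: T(n) = O(n^2 log n).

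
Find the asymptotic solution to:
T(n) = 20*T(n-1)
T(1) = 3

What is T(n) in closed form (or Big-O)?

Each step multiplies by 20. T(n) = T(1)*20^(n-1) = 3*20^(n-1).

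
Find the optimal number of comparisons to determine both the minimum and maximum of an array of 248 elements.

Naive approach: 494 comparisons (247 for max + 247 for min).
Optimal: Compare elements in pairs first (floor(n/2) = 124 comparisons), then find max among winners and min among losers (123 comparisons each).
Total: ceil(3n/2) - 2 = 370 comparisons. An adversary argument shows this is also a lower bound.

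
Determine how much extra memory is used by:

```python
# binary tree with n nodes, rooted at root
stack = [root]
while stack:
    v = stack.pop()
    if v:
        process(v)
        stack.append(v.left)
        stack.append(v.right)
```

Space complexity: O(n).
Auxiliary storage grows linearly with the input size n in the worst case.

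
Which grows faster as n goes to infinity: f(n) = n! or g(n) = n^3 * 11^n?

f(n) = n! grows faster: by Stirling n! ~ (n/e)^n sqrt(2*pi*n); (n/e)^n eventually dominates n^3 * 11^n.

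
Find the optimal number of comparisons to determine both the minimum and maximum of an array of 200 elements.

Naive approach: 398 comparisons (199 for max + 199 for min).
Optimal: Compare elements in pairs first (floor(n/2) = 100 comparisons), then find max among winners and min among losers (99 comparisons each).
Total: ceil(3n/2) - 2 = 298 comparisons. An adversary argument shows this is also a lower bound.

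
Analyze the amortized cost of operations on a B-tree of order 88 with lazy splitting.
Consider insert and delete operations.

In a B-tree of order 88, a node splits when it has 88 keys. With lazy splitting, we use potential Phi = number of full nodes + number of near-empty nodes. Each split costs O(1) but reduces potential. Between splits, at least 44 insertions must occur in that node. Amortized structural cost is O(1) per operation, plus O(log_88 n) traversal.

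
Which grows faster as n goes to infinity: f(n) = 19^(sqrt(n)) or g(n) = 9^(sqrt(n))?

f(n) = 19^(sqrt(n)) grows faster: ratio is (19/9)^(sqrt(n)) -> infinity since 19/9 > 1.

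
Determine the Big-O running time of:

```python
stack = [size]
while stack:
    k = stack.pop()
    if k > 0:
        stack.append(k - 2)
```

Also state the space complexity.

Time complexity: O(n).
Space complexity: O(1).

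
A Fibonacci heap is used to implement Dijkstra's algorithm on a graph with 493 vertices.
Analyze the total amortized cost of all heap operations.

Dijkstra performs 493 insert, 493 extract-min, and at most E decrease-key operations. With Fibonacci heap: insert O(1) amortized, extract-min O(log n) amortized, decrease-key O(1) amortized. Total with n = 493: O(n * 1 + n * log n + E * 1) = O(n log n + E).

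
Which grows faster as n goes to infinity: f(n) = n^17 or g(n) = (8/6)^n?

g(n) = (8/6)^n grows faster: (8/6)^n is exponential with base 8/6 > 1, dominating every polynomial.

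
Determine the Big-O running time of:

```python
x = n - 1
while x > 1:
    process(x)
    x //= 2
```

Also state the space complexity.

Time complexity: O(log n).
Space complexity: O(1).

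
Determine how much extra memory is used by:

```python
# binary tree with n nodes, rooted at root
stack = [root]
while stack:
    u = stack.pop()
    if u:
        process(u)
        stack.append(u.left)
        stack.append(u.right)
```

Space complexity: O(n).
Auxiliary storage grows linearly with the input size n in the worst case.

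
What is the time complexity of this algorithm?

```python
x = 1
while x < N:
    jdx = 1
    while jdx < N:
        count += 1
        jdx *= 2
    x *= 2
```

Time complexity: O(log^2 n).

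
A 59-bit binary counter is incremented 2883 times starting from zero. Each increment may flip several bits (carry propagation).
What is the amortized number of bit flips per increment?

Bit i flips on every 2^i-th increment, so over 2883 increments bit i flips floor(2883/2^i) times. Summing over i: total flips < 2 * 2883. Amortized: < 2 = O(1) per increment.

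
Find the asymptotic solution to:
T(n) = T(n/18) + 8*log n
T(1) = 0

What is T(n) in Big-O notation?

Each of the log_18(n) levels adds O(log n). T(n) = O(log^2 n).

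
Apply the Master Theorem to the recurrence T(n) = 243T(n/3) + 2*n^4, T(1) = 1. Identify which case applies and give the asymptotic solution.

a=243, b=3, f(n)=2*n^4.
log_3(243) = 5 > 4.
Since f(n) = O(n^4) is polynomially smaller than n^5, Case 1 applies.
T(n) = Theta(n^5).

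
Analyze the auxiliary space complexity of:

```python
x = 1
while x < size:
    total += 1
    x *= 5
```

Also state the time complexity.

Space complexity: O(1).
Only a constant amount of auxiliary storage is used; nothing grows with n.
Time complexity: O(log n).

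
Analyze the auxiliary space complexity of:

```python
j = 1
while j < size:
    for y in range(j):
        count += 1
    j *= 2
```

Space complexity: O(1).
Only a constant amount of auxiliary storage is used; nothing grows with n.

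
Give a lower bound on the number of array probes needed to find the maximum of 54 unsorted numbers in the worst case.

Adversary: any unprobed cell could hold a value larger than everything seen so far. If fewer than 54 cells are probed, the adversary places the max in an unprobed cell. So all 54 cells must be examined; together with 54-1 comparisons this is tight.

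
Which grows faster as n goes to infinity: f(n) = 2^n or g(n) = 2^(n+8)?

f(n) = 2^n and g(n) = 2^(n+8) are Theta of each other: 2^(n+8) = 2^8 * 2^n = Theta(2^n).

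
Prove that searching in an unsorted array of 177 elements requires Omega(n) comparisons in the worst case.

An adversary can always place the target in the last position checked. Until all 177 positions are examined, the target might be in any unchecked position. Therefore 177 comparisons are necessary.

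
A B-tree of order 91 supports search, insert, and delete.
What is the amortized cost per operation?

B-tree of order 91 has height O(log_91 n). Each operation traverses the tree height. Splits during insert and merges during delete are O(1) each and occur at most once per level. Total cost per operation: O(log_91 n).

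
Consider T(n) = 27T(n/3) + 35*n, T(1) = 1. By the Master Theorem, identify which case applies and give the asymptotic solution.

a=27, b=3, f(n)=35*n.
log_3(27) = 3 > 1.
Since f(n) = O(n^1) is polynomially smaller than n^3, Case 1 applies.
T(n) = Theta(n^3).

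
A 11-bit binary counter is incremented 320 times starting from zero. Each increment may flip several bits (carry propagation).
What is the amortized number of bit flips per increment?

Bit i flips on every 2^i-th increment, so over 320 increments bit i flips floor(320/2^i) times. Summing over i: total flips < 2 * 320. Amortized: < 2 = O(1) per increment.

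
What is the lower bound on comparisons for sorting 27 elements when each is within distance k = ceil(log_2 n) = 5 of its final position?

Partition the 27 positions into floor(n/k) blocks of k = 5 consecutive positions; any permutation within a block keeps every element within k of its final position, so there are at least (k!)^(n/k) distinguishable inputs. Lower bound: log_2((k!)^(n/k)) = (n/k) * log_2(k!) = Theta(n log k); with k = ceil(log_2 n), this is Omega(n log log n).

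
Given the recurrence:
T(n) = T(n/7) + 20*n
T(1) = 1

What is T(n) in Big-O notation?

Geometric series: 20*n*(1 + 1/7 + 1/7^2 + ...) = O(n). T(n) = O(n).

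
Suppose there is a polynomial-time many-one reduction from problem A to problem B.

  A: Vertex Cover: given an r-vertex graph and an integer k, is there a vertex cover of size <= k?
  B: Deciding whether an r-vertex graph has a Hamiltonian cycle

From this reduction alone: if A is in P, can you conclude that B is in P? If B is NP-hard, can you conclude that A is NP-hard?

A poly-time reduction A <=_p B transfers tractability DOWN (B easy => A easy) and hardness UP (A hard => B hard), not the reverse.
From A in P, the reduction alone does NOT give B in P: any problem in P trivially reduces to SAT, yet SAT is not known to be in P.
From B NP-hard, the reduction alone does NOT give A NP-hard: again, easy problems reduce to hard ones.
(Here in fact A is NP-complete and B is NP-complete.)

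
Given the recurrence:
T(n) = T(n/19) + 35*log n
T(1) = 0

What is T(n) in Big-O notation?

Each of the log_19(n) levels adds O(log n). T(n) = O(log^2 n).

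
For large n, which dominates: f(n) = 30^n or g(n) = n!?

g(n) = n! grows faster: n!/30^n -> infinity by Stirling.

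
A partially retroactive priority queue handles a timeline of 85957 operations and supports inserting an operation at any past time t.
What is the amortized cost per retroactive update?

Partially retroactive priority queues (Demaine-Iacono-Langerman) allow updates at past times with queries only at the present. With a balanced BST over the m = 85957 timeline events tracking bridges, each retroactive insert or delete is O(log m) amortized.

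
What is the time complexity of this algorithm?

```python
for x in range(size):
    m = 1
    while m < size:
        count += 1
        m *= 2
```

Time complexity: O(n log n).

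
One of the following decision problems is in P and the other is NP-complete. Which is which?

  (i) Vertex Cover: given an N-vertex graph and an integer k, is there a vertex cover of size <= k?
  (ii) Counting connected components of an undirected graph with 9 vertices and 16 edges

(i) is NP-complete: one of Karp's 21 NP-complete problems (with k part of the input; for any fixed constant k it is in P).
(ii) is P: BFS/DFS visits each vertex and edge once: O(V+E).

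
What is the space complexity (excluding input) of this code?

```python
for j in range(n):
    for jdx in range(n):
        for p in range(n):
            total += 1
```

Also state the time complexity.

Space complexity: O(1).
Only a constant amount of auxiliary storage is used; nothing grows with n.
Time complexity: O(n^3).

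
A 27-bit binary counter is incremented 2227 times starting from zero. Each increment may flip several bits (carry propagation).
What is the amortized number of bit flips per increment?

Bit i flips on every 2^i-th increment, so over 2227 increments bit i flips floor(2227/2^i) times. Summing over i: total flips < 2 * 2227. Amortized: < 2 = O(1) per increment.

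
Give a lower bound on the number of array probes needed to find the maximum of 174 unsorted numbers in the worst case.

Adversary: any unprobed cell could hold a value larger than everything seen so far. If fewer than 174 cells are probed, the adversary places the max in an unprobed cell. So all 174 cells must be examined; together with 174-1 comparisons this is tight.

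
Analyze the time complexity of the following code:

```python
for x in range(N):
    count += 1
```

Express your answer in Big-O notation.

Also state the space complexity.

Time complexity: O(n).
Space complexity: O(1).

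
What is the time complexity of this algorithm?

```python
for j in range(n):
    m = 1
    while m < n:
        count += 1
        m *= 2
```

Time complexity: O(n log n).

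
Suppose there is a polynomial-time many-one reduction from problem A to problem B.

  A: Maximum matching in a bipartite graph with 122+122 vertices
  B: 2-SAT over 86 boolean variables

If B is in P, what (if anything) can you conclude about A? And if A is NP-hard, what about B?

A poly-time reduction A <=_p B means any A-instance can be transformed to a B-instance in poly time.
If B is in P: compose the reduction with B's poly-time algorithm to solve A in poly time, so A is in P.
If A is NP-hard: every NP problem reduces to A, which reduces to B; composing reductions, every NP problem reduces to B, so B is NP-hard.
(Here in fact A is P and B is P.)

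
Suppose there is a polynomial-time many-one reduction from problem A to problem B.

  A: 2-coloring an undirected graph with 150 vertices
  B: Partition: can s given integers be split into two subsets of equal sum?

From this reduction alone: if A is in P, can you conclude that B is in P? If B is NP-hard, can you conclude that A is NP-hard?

A poly-time reduction A <=_p B transfers tractability DOWN (B easy => A easy) and hardness UP (A hard => B hard), not the reverse.
From A in P, the reduction alone does NOT give B in P: any problem in P trivially reduces to SAT, yet SAT is not known to be in P.
From B NP-hard, the reduction alone does NOT give A NP-hard: again, easy problems reduce to hard ones.
(Here in fact A is P and B is NP-complete.)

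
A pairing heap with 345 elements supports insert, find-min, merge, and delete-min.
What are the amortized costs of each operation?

Pairing heaps are self-adjusting heap-ordered trees. Insert and merge link two roots: O(1). Find-min reads the root: O(1). Delete-min removes the root, then pairs children in two passes; amortized cost is O(log 345) = O(log n).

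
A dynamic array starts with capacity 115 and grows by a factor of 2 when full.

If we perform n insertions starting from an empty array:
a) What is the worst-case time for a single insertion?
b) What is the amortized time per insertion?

(a) Worst-case single insertion: O(n) -- when the array is full at capacity c, the resize copies all c elements, and c can be Theta(n).
(b) Resizes happen at sizes 115, 230, 460, ... Total copy cost for n insertions: 115 + 230 + ... = O(n) (geometric series with ratio 1/2). Amortized cost per insertion: O(n)/n = O(1).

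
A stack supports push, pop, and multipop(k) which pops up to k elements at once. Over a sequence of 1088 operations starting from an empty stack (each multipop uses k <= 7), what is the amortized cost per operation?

Each element is pushed exactly once and popped at most once (whether by pop or as part of a multipop). So the total number of individual pops over the whole sequence is at most the number of pushes, which is at most 1088. Total work <= 2 * 1088, hence O(1) amortized per operation.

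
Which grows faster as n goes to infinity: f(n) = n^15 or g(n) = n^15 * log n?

g(n) = n^15 * log n grows faster: extra log n factor -> infinity.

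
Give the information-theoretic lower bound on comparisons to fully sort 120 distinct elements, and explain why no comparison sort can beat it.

A comparison sort is a binary decision tree whose leaves are the 120! = 6689502913449127057588118054090372586752746333138029810295671352301633557244962989366874165271984981308157637893214090552534408589408121859898481114389650005964960521256960000000000000000000000000000 possible output permutations. A binary tree with L leaves has height >= ceil(log_2(L)). So any comparison sort needs >= ceil(log_2(120!)) = 661 comparisons in the worst case.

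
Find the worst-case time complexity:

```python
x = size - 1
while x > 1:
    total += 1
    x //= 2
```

Time complexity: O(log n).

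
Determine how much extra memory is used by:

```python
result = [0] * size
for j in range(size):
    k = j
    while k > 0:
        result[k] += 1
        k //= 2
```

Space complexity: O(n).
Auxiliary storage grows linearly with the input size n in the worst case.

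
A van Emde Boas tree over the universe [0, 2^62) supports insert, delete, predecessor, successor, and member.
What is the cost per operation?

vEB recursively partitions [0, 4611686018427387904) into sqrt(u) clusters of size sqrt(u). Each operation recurses into either one cluster or the summary, never both: T(u) = T(sqrt(u)) + O(1) => T(u) = O(log log u) = O(log 62). This is worst-case, not just amortized.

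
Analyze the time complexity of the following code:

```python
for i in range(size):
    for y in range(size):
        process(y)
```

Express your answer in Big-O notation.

Time complexity: O(n^2).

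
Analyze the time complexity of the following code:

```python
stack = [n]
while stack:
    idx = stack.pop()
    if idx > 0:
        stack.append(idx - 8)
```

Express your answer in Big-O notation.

Time complexity: O(n).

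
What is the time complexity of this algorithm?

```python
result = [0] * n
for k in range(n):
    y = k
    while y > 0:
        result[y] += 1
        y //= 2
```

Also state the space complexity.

Time complexity: O(n log n).
Space complexity: O(n).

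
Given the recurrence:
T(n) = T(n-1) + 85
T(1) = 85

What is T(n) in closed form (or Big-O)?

Unrolling: T(n) = T(n-1) + 85 = T(n-2) + 2*85 = ... = T(1) + (n-1)*85 = 85 + (n-1)*85 = 85n.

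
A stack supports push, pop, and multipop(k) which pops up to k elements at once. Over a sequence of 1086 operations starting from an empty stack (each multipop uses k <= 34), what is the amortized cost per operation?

Each element is pushed exactly once and popped at most once (whether by pop or as part of a multipop). So the total number of individual pops over the whole sequence is at most the number of pushes, which is at most 1086. Total work <= 2 * 1086, hence O(1) amortized per operation.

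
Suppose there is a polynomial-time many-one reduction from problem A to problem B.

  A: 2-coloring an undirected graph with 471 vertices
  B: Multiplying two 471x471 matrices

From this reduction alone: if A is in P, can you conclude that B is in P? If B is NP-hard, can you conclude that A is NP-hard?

A poly-time reduction A <=_p B transfers tractability DOWN (B easy => A easy) and hardness UP (A hard => B hard), not the reverse.
From A in P, the reduction alone does NOT give B in P: any problem in P trivially reduces to SAT, yet SAT is not known to be in P.
From B NP-hard, the reduction alone does NOT give A NP-hard: again, easy problems reduce to hard ones.
(Here in fact A is P and B is P.)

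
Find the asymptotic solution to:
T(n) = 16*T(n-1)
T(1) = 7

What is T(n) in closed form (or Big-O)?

Each step multiplies by 16. T(n) = T(1)*16^(n-1) = 7*16^(n-1).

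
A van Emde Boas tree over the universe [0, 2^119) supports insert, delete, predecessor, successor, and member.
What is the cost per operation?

vEB recursively partitions [0, 664613997892457936451903530140172288) into sqrt(u) clusters of size sqrt(u). Each operation recurses into either one cluster or the summary, never both: T(u) = T(sqrt(u)) + O(1) => T(u) = O(log log u) = O(log 119). This is worst-case, not just amortized.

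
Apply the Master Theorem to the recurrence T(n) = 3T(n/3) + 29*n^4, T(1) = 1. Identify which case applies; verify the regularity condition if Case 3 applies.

a=3, b=3, f(n)=29*n^4.
log_3(3) = 1 < 4.
f(n) = Omega(n^(1+epsilon)) for some epsilon > 0, so Case 3 is the candidate.
Regularity: a*f(n/b) = 3*29*(n/3)^4 = (3/81)*29*n^4 <= c*f(n) with c = 3/81 < 1. Satisfied.
Case 3: T(n) = Theta(n^4).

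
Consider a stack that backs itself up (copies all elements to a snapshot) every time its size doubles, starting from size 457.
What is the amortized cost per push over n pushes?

Backups occur at sizes 457, 914, 1828, ..., copying 457 + 914 + 1828 + ... <= 2n elements total (geometric series). Spread over n pushes, the amortized backup cost is O(1) per push.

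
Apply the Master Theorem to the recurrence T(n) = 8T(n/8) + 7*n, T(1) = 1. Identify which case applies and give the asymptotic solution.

a=8, b=8, f(n)=7*n.
log_8(8) = 1, so n^(log_b(a)) = n.
f(n) = Theta(n), so Case 2 applies.
T(n) = Theta(n log n).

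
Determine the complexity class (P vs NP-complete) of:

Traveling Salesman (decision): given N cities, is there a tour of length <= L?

This problem is NP-complete: reduces from Hamiltonian Cycle.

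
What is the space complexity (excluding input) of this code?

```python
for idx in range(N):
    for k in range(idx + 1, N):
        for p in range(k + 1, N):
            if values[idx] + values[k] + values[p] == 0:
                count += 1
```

Space complexity: O(1).
Only a constant amount of auxiliary storage is used; nothing grows with n.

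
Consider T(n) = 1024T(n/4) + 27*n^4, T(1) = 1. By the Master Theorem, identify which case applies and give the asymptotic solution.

a=1024, b=4, f(n)=27*n^4.
log_4(1024) = 5 > 4.
Since f(n) = O(n^4) is polynomially smaller than n^5, Case 1 applies.
T(n) = Theta(n^5).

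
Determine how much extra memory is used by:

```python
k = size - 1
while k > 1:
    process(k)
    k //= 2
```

Space complexity: O(1).
Only a constant amount of auxiliary storage is used; nothing grows with n.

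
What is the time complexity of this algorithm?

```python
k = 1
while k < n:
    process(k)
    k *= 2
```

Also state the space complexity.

Time complexity: O(log n).
Space complexity: O(1).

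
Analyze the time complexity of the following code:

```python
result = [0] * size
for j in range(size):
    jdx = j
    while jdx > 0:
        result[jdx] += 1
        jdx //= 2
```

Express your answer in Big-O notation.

Time complexity: O(n log n).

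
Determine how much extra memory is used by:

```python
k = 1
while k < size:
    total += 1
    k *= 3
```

Space complexity: O(1).
Only a constant amount of auxiliary storage is used; nothing grows with n.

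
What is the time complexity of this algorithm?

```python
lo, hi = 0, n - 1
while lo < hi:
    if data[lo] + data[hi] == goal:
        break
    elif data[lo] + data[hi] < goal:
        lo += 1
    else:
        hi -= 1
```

Time complexity: O(n).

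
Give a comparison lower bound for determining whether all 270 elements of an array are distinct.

In the algebraic decision-tree model, the YES region for element distinctness on 270 elements has 270! connected components (one per ordering). Ben-Or's theorem then gives a lower bound of Omega(log(n!)) = Omega(n log n).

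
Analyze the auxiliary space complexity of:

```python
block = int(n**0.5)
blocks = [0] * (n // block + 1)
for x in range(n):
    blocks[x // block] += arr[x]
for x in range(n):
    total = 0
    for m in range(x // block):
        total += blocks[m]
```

Space complexity: O(sqrt(n)).
Storage scales with sqrt(n).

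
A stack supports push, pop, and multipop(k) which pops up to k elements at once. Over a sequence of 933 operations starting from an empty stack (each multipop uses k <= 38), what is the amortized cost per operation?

Each element is pushed exactly once and popped at most once (whether by pop or as part of a multipop). So the total number of individual pops over the whole sequence is at most the number of pushes, which is at most 933. Total work <= 2 * 933, hence O(1) amortized per operation.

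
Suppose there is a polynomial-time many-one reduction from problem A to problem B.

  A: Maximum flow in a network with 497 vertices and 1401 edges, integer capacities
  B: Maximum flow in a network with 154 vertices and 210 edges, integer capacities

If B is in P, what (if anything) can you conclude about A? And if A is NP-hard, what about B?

A poly-time reduction A <=_p B means any A-instance can be transformed to a B-instance in poly time.
If B is in P: compose the reduction with B's poly-time algorithm to solve A in poly time, so A is in P.
If A is NP-hard: every NP problem reduces to A, which reduces to B; composing reductions, every NP problem reduces to B, so B is NP-hard.
(Here in fact A is P and B is P.)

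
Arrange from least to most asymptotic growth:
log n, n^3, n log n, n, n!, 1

Ordered by growth rate: 1 < log n < n < n log n < n^3 < n!.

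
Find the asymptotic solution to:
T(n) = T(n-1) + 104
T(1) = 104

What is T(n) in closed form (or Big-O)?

Unrolling: T(n) = T(n-1) + 104 = T(n-2) + 2*104 = ... = T(1) + (n-1)*104 = 104 + (n-1)*104 = 104n.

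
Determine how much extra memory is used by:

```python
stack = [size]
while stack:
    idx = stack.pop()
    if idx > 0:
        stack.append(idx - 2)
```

Space complexity: O(1).
Only a constant amount of auxiliary storage is used; nothing grows with n.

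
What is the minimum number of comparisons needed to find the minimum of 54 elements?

Finding the minimum requires 53 comparisons, identical reasoning to finding the maximum. Each comparison eliminates one candidate.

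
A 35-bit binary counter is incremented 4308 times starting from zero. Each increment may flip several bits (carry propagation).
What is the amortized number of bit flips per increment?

Bit i flips on every 2^i-th increment, so over 4308 increments bit i flips floor(4308/2^i) times. Summing over i: total flips < 2 * 4308. Amortized: < 2 = O(1) per increment.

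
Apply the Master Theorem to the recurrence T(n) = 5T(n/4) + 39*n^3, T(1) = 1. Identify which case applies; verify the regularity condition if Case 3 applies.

a=5, b=4, f(n)=39*n^3.
log_4(5) = 1.161 < 3.
f(n) = Omega(n^(1.161+epsilon)) for some epsilon > 0, so Case 3 is the candidate.
Regularity: a*f(n/b) = 5*39*(n/4)^3 = (5/64)*39*n^3 <= c*f(n) with c = 5/64 < 1. Satisfied.
Case 3: T(n) = Theta(n^3).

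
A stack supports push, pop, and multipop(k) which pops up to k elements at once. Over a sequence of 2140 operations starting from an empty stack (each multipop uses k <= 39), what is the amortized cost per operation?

Each element is pushed exactly once and popped at most once (whether by pop or as part of a multipop). So the total number of individual pops over the whole sequence is at most the number of pushes, which is at most 2140. Total work <= 2 * 2140, hence O(1) amortized per operation.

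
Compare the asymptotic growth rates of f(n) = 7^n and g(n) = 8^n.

g(n) = 8^n grows faster: (8/7)^n -> infinity since 8/7 > 1.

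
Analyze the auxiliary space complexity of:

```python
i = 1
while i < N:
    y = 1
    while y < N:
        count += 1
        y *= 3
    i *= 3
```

Space complexity: O(1).
Only a constant amount of auxiliary storage is used; nothing grows with n.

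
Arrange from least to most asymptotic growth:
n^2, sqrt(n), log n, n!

Ordered by growth rate: log n < sqrt(n) < n^2 < n!.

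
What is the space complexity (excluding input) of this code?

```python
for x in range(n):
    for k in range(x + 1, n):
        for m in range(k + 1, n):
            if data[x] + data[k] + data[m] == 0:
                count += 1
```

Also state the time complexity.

Space complexity: O(1).
Only a constant amount of auxiliary storage is used; nothing grows with n.
Time complexity: O(n^3).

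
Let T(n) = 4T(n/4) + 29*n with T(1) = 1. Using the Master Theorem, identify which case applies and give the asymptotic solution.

a=4, b=4, f(n)=29*n.
log_4(4) = 1, so n^(log_b(a)) = n.
f(n) = Theta(n), so Case 2 applies.
T(n) = Theta(n log n).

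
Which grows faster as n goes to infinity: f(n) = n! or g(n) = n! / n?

f(n) = n! grows faster: the ratio n!/(n!/n) = n -> infinity.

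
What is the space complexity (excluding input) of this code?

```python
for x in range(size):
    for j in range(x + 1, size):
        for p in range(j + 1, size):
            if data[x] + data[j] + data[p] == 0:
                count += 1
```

Space complexity: O(1).
Only a constant amount of auxiliary storage is used; nothing grows with n.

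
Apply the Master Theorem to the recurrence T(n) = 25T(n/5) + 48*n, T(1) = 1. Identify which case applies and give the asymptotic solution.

a=25, b=5, f(n)=48*n.
log_5(25) = 2 > 1.
Since f(n) = O(n^1) is polynomially smaller than n^2, Case 1 applies.
T(n) = Theta(n^2).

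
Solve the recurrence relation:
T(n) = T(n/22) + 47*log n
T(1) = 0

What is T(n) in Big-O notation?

Each of the log_22(n) levels adds O(log n). T(n) = O(log^2 n).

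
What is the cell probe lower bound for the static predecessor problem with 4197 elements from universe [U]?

The Patrascu-Thorup lower bound shows any data structure on n = 4197 elements using O(n * polylog(n)) space requires Omega(log log U) query time. van Emde Boas trees achieve O(log log U) with O(U) space.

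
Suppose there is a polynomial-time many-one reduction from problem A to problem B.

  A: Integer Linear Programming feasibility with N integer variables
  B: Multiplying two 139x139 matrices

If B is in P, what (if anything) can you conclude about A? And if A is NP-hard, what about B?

A poly-time reduction A <=_p B means any A-instance can be transformed to a B-instance in poly time.
If B is in P: compose the reduction with B's poly-time algorithm to solve A in poly time, so A is in P.
If A is NP-hard: every NP problem reduces to A, which reduces to B; composing reductions, every NP problem reduces to B, so B is NP-hard.
(Here in fact A is NP-complete and B is in P, so no such reduction is known -- its existence would imply P = NP; the analysis concerns only what the assumed reduction would or would not let you conclude.)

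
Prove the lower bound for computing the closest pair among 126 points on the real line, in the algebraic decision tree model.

Reduction from element distinctness: given 126 reals, the closest-pair distance is 0 iff two are equal. Element distinctness has an Omega(n log n) lower bound in the algebraic decision tree model (Ben-Or). Therefore closest pair on a line also requires Omega(n log n). Sorting then a linear scan achieves this.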